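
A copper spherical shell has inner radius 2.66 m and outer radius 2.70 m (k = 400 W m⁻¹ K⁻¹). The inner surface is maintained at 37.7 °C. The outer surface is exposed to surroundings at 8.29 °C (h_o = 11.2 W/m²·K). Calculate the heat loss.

Resistance network (inner→outer):
  R_copper = (1/2.66 − 1/2.70)/(4πk) = 0.005569/(4π·400) = 1.108×10^-6 K/W
  R_conv,out = 1/(4πr²h) = 1/(4π·2.70²·11.2) = 9.746×10^-4 K/W
ΣR = 1.108×10^-6 + 9.746×10^-4 = 9.757×10^-4 K/W
Q = ΔT/ΣR = (37.7 °C − 8.29 °C)/9.757×10^-4 = 30100 W

Q = 30.1 kW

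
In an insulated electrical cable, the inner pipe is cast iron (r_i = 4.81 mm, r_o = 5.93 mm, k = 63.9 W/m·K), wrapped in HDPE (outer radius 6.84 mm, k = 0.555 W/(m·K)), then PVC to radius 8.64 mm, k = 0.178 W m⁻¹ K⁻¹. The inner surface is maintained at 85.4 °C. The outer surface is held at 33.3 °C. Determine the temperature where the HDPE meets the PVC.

T = 76.8 °C

Series thermal resistances, inner to outer:
  R'_cast iron = ln(0.00593/0.00481)/(2πk) = 0.2093/(2π·63.9) = 5.214×10^-4 m·K/W
  R'_HDPE = ln(0.00684/0.00593)/(2πk) = 0.1428/(2π·0.555) = 0.04094 m·K/W
  R'_PVC = ln(0.00864/0.00684)/(2πk) = 0.2336/(2π·0.178) = 0.2089 m·K/W
ΣR = 5.214×10^-4 + 0.04094 + 0.2089 = 0.2504 m·K/W
Q' = ΔT/ΣR = (85.4 °C − 33.3 °C)/0.2504 = 208.1 W/m
From the inner boundary to the HDPE/PVC interface, ΣR_partial = 0.04146 m·K/W.
T_interface = T_in − Q'·ΣR_partial = 85.4 °C − (208.1)(0.04146) = 76.8 °C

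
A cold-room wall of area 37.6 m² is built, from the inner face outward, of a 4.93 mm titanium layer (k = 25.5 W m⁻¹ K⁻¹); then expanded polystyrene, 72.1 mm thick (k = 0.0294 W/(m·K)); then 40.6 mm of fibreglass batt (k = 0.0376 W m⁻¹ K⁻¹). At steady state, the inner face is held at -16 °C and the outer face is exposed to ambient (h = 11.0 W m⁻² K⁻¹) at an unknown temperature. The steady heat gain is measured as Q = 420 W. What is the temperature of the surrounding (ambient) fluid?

Series resistances:
  R_titanium = L/(kA) = 0.00493/(25.5·37.6) = 5.142×10^-6 K/W
  R_expanded polystyrene = L/(kA) = 0.0721/(0.0294·37.6) = 0.06522 K/W
  R_fibreglass batt = L/(kA) = 0.0406/(0.0376·37.6) = 0.02872 K/W
  R_conv,out = 1/(hA) = 1/(11.0·37.6) = 0.002418 K/W
ΣR = 0.09636 K/W
ΔT = Q·ΣR = 420 × 0.09636 = 40.47 K
Heat flows inward, so T_out = T_in + ΔT = -16 + 40.47 = 24.5 °C

T_out = 24.5 °C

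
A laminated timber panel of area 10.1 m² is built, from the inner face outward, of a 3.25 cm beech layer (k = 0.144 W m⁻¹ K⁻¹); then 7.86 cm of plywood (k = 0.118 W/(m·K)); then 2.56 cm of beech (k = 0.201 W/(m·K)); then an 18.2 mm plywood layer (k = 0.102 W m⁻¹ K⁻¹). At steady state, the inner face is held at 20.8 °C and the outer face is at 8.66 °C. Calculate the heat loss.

Series thermal resistances, inner to outer:
  R_beech = L/(kA) = 0.0325/(0.144·10.1) = 0.02235 K/W
  R_plywood = L/(kA) = 0.0786/(0.118·10.1) = 0.06595 K/W
  R_beech = L/(kA) = 0.0256/(0.201·10.1) = 0.01261 K/W
  R_plywood = L/(kA) = 0.0182/(0.102·10.1) = 0.01767 K/W
ΣR = 0.02235 + 0.06595 + 0.01261 + 0.01767 = 0.1186 K/W
Q = ΔT/ΣR = (20.8 °C − 8.66 °C)/0.1186 = 102 W

Q = 102 W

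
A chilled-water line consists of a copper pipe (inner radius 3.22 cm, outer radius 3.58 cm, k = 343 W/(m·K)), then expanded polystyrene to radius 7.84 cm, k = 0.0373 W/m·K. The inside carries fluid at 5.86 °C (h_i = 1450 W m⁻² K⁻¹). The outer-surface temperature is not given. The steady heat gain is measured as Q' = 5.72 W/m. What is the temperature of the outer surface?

Sum the resistances:
  R'_conv,in = 1/(2πr h) = 1/(2π·0.0322·1450) = 0.003409 m·K/W
  R'_copper = ln(0.0358/0.0322)/(2πk) = 0.1060/(2π·343) = 4.918×10^-5 m·K/W
  R'_expanded polystyrene = ln(0.0784/0.0358)/(2πk) = 0.7839/(2π·0.0373) = 3.345 m·K/W
ΣR = 3.348 m·K/W
ΔT = Q'·ΣR = 5.72 × 3.348 = 19.15 K
Heat flows inward, so T_out = T_in + ΔT = 5.86 + 19.15 = 25.0 °C

T_out = 25.0 °C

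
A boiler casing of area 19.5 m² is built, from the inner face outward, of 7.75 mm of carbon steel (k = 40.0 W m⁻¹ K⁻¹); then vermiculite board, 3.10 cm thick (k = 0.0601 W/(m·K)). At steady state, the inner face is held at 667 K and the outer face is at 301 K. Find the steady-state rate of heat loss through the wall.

Treat each layer as a resistance in series:
  R_carbon steel = L/(kA) = 0.00775/(40.0·19.5) = 9.936×10^-6 K/W
  R_vermiculite board = L/(kA) = 0.0310/(0.0601·19.5) = 0.02645 K/W
ΣR = 9.936×10^-6 + 0.02645 = 0.02646 K/W
Q = ΔT/ΣR = (667 K − 301 K)/0.02646 = 13800 W

Q = 13800 W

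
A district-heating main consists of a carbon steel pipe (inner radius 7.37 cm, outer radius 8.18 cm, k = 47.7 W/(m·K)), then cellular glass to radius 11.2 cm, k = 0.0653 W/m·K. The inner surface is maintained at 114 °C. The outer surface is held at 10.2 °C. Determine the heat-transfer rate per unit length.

Series thermal resistances, inner to outer:
  R'_carbon steel = ln(0.0818/0.0737)/(2πk) = 0.1043/(2π·47.7) = 3.479×10^-4 m·K/W
  R'_cellular glass = ln(0.112/0.0818)/(2πk) = 0.3142/(2π·0.0653) = 0.7658 m·K/W
ΣR = 3.479×10^-4 + 0.7658 = 0.7661 m·K/W
Q' = ΔT/ΣR = (114 °C − 10.2 °C)/0.7661 = 135 W/m

Q' = 135 W/m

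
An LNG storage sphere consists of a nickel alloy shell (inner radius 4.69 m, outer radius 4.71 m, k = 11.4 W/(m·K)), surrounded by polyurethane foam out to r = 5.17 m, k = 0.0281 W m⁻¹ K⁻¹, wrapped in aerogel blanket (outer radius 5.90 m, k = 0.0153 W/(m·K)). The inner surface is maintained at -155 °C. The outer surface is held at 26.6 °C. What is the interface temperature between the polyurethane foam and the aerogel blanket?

Series thermal resistances, inner to outer:
  R_nickel alloy = (1/4.69 − 1/4.71)/(4πk) = 9.054×10^-4/(4π·11.4) = 6.320×10^-6 K/W
  R_polyurethane foam = (1/4.71 − 1/5.17)/(4πk) = 0.01889/(4π·0.0281) = 0.05350 K/W
  R_aerogel blanket = (1/5.17 − 1/5.90)/(4πk) = 0.02393/(4π·0.0153) = 0.1245 K/W
ΣR = 6.320×10^-6 + 0.05350 + 0.1245 = 0.1780 K/W
Q = ΔT/ΣR = (-155 °C − 26.6 °C)/0.1780 = -1020 W
From the inner boundary to the polyurethane foam/aerogel blanket interface, ΣR_partial = 0.05351 K/W.
T_interface = T_in − Q·ΣR_partial = -155 °C − (-1020)(0.05351) = -100 °C

T = -100 °C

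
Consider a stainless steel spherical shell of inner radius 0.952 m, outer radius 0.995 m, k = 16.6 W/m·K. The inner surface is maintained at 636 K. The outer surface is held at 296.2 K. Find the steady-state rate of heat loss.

Q = 4πk·ΔT/(1/r₁ − 1/r₂) = 4π × 16.6 × 339.8 / (1/0.952 − 1/0.995) = 1.56×10^6 W

Q = 1.56×10^6 W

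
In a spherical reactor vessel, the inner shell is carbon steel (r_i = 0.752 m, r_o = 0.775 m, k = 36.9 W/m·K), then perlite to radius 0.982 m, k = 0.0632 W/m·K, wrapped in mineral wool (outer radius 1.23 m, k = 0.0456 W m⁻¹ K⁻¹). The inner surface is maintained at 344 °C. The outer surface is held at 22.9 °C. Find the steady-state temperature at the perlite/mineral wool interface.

Series thermal resistances, inner to outer:
  R_carbon steel = (1/0.752 − 1/0.775)/(4πk) = 0.03946/(4π·36.9) = 8.511×10^-5 K/W
  R_perlite = (1/0.775 − 1/0.982)/(4πk) = 0.2720/(4π·0.0632) = 0.3425 K/W
  R_mineral wool = (1/0.982 − 1/1.23)/(4πk) = 0.2053/(4π·0.0456) = 0.3583 K/W
ΣR = 8.511×10^-5 + 0.3425 + 0.3583 = 0.7009 K/W
Q = ΔT/ΣR = (344 °C − 22.9 °C)/0.7009 = 458.1 W
From the inner boundary to the perlite/mineral wool interface, ΣR_partial = 0.3426 K/W.
T_interface = T_in − Q·ΣR_partial = 344 °C − (458.1)(0.3426) = 187 °C

T = 187 °C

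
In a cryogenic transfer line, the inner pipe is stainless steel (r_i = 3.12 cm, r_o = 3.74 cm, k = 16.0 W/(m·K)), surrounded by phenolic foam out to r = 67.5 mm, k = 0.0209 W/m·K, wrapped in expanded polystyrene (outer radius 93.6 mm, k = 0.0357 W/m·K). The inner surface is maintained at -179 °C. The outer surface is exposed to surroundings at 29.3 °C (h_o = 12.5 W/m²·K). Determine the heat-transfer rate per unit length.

Q' = 34.2 W/m

Series thermal resistances, inner to outer:
  R'_stainless steel = ln(0.0374/0.0312)/(2πk) = 0.1813/(2π·16.0) = 0.001803 m·K/W
  R'_phenolic foam = ln(0.0675/0.0374)/(2πk) = 0.5905/(2π·0.0209) = 4.496 m·K/W
  R'_expanded polystyrene = ln(0.0936/0.0675)/(2πk) = 0.3269/(2π·0.0357) = 1.457 m·K/W
  R'_conv,out = 1/(2πr h) = 1/(2π·0.0936·12.5) = 0.1360 m·K/W
ΣR = 0.001803 + 4.496 + 1.457 + 0.1360 = 6.091 m·K/W
Q' = ΔT/ΣR = (-179 °C − 29.3 °C)/6.091 = -34.2 W/m
(Negative Q' ⇒ heat flows inward; heat gain = 34.2 W/m.)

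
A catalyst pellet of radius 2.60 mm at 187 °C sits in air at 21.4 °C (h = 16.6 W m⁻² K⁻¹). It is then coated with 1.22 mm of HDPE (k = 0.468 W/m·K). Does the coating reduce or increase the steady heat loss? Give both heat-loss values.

increases: 0.234 → 0.474 W

Critical radius for a sphere: r_cr = 2k/h = 0.0564 m = 5.64 cm.
Outer radius after coating: r₂ = 0.00260 + 0.00122 = 0.00382 m.
Since r₁ < r_cr and r₂ ≤ r_cr, the coating moves toward the maximum at r_cr — heat loss rises.
Bare: R = 1/(4πr₁²h) = 709.1 K/W; Q = 165.6/709.1 = 0.234 W.
Coated: R = R_cond + R_conv = 349.4 K/W; Q = 165.6/349.4 = 0.474 W.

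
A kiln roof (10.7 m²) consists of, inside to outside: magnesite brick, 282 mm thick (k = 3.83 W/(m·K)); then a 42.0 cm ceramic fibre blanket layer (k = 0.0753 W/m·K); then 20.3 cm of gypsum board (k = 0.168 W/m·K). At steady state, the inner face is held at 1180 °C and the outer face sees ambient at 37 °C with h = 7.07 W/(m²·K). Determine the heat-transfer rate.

Q = 1750 W

Treat each layer as a resistance in series:
  R_magnesite brick = L/(kA) = 0.282/(3.83·10.7) = 0.006881 K/W
  R_ceramic fibre blanket = L/(kA) = 0.420/(0.0753·10.7) = 0.5213 K/W
  R_gypsum board = L/(kA) = 0.203/(0.168·10.7) = 0.1129 K/W
  R_conv,out = 1/(hA) = 1/(7.07·10.7) = 0.01322 K/W
ΣR = 0.006881 + 0.5213 + 0.1129 + 0.01322 = 0.6543 K/W
Q = ΔT/ΣR = (1180 °C − 37 °C)/0.6543 = 1750 W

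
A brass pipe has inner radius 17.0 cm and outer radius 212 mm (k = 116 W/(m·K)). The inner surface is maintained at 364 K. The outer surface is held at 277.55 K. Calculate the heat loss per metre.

Q' = 2πk·ΔT/ln(r₂/r₁) = 2π × 116 × 86.45 / ln(0.212/0.170) = 2.85×10^5 W/m

Q' = 285 kW/m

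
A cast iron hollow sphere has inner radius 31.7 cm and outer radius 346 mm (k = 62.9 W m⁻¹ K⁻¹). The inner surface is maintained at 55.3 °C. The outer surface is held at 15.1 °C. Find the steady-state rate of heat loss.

Q = 4πk·ΔT/(1/r₁ − 1/r₂) = 4π × 62.9 × 40.2 / (1/0.317 − 1/0.346) = 1.20×10^5 W

Q = 120 kW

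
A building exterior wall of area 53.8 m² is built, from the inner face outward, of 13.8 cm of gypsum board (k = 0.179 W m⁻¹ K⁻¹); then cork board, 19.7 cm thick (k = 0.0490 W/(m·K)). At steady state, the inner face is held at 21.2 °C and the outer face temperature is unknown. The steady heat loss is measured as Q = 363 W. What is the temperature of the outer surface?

T_out = -11.1 °C

Series resistances:
  R_gypsum board = L/(kA) = 0.138/(0.179·53.8) = 0.01433 K/W
  R_cork board = L/(kA) = 0.197/(0.0490·53.8) = 0.07473 K/W
ΣR = 0.08906 K/W
ΔT = Q·ΣR = 363 × 0.08906 = 32.33 K
Heat flows outward, so T_out = T_in − ΔT = 21.2 − 32.33 = -11.1 °C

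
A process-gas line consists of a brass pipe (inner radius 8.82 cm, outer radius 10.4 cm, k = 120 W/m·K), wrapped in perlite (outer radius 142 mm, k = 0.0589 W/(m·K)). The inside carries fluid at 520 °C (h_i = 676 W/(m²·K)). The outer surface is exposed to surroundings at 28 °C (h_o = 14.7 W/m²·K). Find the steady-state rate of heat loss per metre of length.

Treat each layer as a resistance in series:
  R'_conv,in = 1/(2πr h) = 1/(2π·0.0882·676) = 0.002669 m·K/W
  R'_brass = ln(0.104/0.0882)/(2πk) = 0.1648/(2π·120) = 2.186×10^-4 m·K/W
  R'_perlite = ln(0.142/0.104)/(2πk) = 0.3114/(2π·0.0589) = 0.8415 m·K/W
  R'_conv,out = 1/(2πr h) = 1/(2π·0.142·14.7) = 0.07625 m·K/W
ΣR = 0.002669 + 2.186×10^-4 + 0.8415 + 0.07625 = 0.9206 m·K/W
Q' = ΔT/ΣR = (520 °C − 28 °C)/0.9206 = 534 W/m

Q' = 534 W/m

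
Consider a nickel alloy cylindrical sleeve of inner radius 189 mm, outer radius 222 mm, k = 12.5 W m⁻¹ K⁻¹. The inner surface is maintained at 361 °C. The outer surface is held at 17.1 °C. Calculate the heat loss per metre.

Q' = 168 kW/m

Q' = 2πk·ΔT/ln(r₂/r₁) = 2π × 12.5 × 343.9 / ln(0.222/0.189) = 1.68×10^5 W/m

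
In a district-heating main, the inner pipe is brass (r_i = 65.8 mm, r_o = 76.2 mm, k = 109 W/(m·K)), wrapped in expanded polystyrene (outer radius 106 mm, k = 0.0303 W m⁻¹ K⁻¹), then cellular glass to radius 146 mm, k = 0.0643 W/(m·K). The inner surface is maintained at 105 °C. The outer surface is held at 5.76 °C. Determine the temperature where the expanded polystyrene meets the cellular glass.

Resistance network (inner→outer):
  R'_brass = ln(0.0762/0.0658)/(2πk) = 0.1467/(2π·109) = 2.143×10^-4 m·K/W
  R'_expanded polystyrene = ln(0.106/0.0762)/(2πk) = 0.3301/(2π·0.0303) = 1.734 m·K/W
  R'_cellular glass = ln(0.146/0.106)/(2πk) = 0.3202/(2π·0.0643) = 0.7925 m·K/W
ΣR = 2.143×10^-4 + 1.734 + 0.7925 = 2.527 m·K/W
Q' = ΔT/ΣR = (105 °C − 5.76 °C)/2.527 = 39.27 W/m
From the inner boundary to the expanded polystyrene/cellular glass interface, ΣR_partial = 1.734 m·K/W.
T_interface = T_in − Q'·ΣR_partial = 105 °C − (39.27)(1.734) = 36.9 °C

T = 36.9 °C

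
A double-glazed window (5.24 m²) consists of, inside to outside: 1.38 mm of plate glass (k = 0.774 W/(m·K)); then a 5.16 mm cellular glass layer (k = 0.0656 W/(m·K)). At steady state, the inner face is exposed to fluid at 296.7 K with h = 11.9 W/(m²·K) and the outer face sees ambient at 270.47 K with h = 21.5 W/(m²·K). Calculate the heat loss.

Resistance network (inner→outer):
  R_conv,in = 1/(hA) = 1/(11.9·5.24) = 0.01604 K/W
  R_plate glass = L/(kA) = 0.00138/(0.774·5.24) = 3.403×10^-4 K/W
  R_cellular glass = L/(kA) = 0.00516/(0.0656·5.24) = 0.01501 K/W
  R_conv,out = 1/(hA) = 1/(21.5·5.24) = 0.008876 K/W
ΣR = 0.01604 + 3.403×10^-4 + 0.01501 + 0.008876 = 0.04027 K/W
Q = ΔT/ΣR = (296.7 K − 270.47 K)/0.04027 = 651 W

Q = 651 W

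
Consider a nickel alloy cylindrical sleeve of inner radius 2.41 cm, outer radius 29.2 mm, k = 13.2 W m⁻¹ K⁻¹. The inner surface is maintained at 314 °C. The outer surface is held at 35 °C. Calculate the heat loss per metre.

Q' = 2πk·ΔT/ln(r₂/r₁) = 2π × 13.2 × 279 / ln(0.0292/0.0241) = 1.21×10^5 W/m

Q' = 1.21×10^5 W/m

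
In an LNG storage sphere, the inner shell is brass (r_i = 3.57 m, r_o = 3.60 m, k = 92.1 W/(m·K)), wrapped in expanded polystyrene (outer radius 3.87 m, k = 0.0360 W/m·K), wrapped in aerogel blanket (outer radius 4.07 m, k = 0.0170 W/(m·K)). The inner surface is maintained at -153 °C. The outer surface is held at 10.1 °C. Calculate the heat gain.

Q = 1590 W

Treat each layer as a resistance in series:
  R_brass = (1/3.57 − 1/3.60)/(4πk) = 0.002334/(4π·92.1) = 2.017×10^-6 K/W
  R_expanded polystyrene = (1/3.60 − 1/3.87)/(4πk) = 0.01938/(4π·0.0360) = 0.04284 K/W
  R_aerogel blanket = (1/3.87 − 1/4.07)/(4πk) = 0.01270/(4π·0.0170) = 0.05944 K/W
ΣR = 2.017×10^-6 + 0.04284 + 0.05944 = 0.1023 K/W
Q = ΔT/ΣR = (-153 °C − 10.1 °C)/0.1023 = -1590 W
(Negative Q ⇒ heat flows inward; heat gain = 1590 W.)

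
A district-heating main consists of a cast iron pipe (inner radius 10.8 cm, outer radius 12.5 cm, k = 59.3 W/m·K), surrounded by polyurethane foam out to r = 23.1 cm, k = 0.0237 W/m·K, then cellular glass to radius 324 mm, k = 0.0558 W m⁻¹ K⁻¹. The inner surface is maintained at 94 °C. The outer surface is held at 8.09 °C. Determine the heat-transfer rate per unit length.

Treat each layer as a resistance in series:
  R'_cast iron = ln(0.125/0.108)/(2πk) = 0.1462/(2π·59.3) = 3.923×10^-4 m·K/W
  R'_polyurethane foam = ln(0.231/0.125)/(2πk) = 0.6141/(2π·0.0237) = 4.124 m·K/W
  R'_cellular glass = ln(0.324/0.231)/(2πk) = 0.3383/(2π·0.0558) = 0.9650 m·K/W
ΣR = 3.923×10^-4 + 4.124 + 0.9650 = 5.089 m·K/W
Q' = ΔT/ΣR = (94 °C − 8.09 °C)/5.089 = 16.9 W/m

Q' = 16.9 W/m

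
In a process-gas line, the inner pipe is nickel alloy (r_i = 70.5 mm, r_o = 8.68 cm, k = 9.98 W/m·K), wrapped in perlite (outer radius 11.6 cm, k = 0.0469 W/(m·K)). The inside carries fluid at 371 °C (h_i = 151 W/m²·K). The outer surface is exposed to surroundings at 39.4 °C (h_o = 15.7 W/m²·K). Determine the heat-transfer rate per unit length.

Treat each layer as a resistance in series:
  R'_conv,in = 1/(2πr h) = 1/(2π·0.0705·151) = 0.01495 m·K/W
  R'_nickel alloy = ln(0.0868/0.0705)/(2πk) = 0.2080/(2π·9.98) = 0.003317 m·K/W
  R'_perlite = ln(0.116/0.0868)/(2πk) = 0.2900/(2π·0.0469) = 0.9841 m·K/W
  R'_conv,out = 1/(2πr h) = 1/(2π·0.116·15.7) = 0.08739 m·K/W
ΣR = 0.01495 + 0.003317 + 0.9841 + 0.08739 = 1.090 m·K/W
Q' = ΔT/ΣR = (371 °C − 39.4 °C)/1.090 = 304 W/m

Q' = 304 W/m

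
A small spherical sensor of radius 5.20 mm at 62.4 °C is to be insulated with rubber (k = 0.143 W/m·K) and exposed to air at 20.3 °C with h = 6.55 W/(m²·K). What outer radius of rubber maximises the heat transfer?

r_cr = 4.37 cm

For a sphere, r_cr = 2k_ins/h = 2·0.143/6.55 = 0.0437 m = 4.37 cm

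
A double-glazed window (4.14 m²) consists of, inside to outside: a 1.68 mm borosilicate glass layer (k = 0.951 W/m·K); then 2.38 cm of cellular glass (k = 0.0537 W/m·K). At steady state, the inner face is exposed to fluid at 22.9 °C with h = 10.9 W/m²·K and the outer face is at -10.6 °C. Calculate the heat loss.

Series thermal resistances, inner to outer:
  R_conv,in = 1/(hA) = 1/(10.9·4.14) = 0.02216 K/W
  R_borosilicate glass = L/(kA) = 0.00168/(0.951·4.14) = 4.267×10^-4 K/W
  R_cellular glass = L/(kA) = 0.0238/(0.0537·4.14) = 0.1071 K/W
ΣR = 0.02216 + 4.267×10^-4 + 0.1071 = 0.1297 K/W
Q = ΔT/ΣR = (22.9 °C − -10.6 °C)/0.1297 = 258 W

Q = 258 W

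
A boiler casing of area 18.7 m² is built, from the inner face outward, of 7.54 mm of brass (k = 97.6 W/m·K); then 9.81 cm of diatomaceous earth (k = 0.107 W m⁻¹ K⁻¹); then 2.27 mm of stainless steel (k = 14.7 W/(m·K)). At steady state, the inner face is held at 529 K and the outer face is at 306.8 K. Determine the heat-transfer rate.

Series thermal resistances, inner to outer:
  R_brass = L/(kA) = 0.00754/(97.6·18.7) = 4.131×10^-6 K/W
  R_diatomaceous earth = L/(kA) = 0.0981/(0.107·18.7) = 0.04903 K/W
  R_stainless steel = L/(kA) = 0.00227/(14.7·18.7) = 8.258×10^-6 K/W
ΣR = 4.131×10^-6 + 0.04903 + 8.258×10^-6 = 0.04904 K/W
Q = ΔT/ΣR = (529 K − 306.8 K)/0.04904 = 4530 W

Q = 4530 W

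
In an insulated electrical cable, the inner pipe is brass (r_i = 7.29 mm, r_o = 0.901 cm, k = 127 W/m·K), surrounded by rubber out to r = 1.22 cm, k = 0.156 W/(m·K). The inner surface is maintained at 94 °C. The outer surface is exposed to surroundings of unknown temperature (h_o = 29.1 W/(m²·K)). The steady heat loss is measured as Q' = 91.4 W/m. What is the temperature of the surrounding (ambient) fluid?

T_out = 24.7 °C

Series resistances:
  R'_brass = ln(0.00901/0.00729)/(2πk) = 0.2118/(2π·127) = 2.655×10^-4 m·K/W
  R'_rubber = ln(0.0122/0.00901)/(2πk) = 0.3031/(2π·0.156) = 0.3092 m·K/W
  R'_conv,out = 1/(2πr h) = 1/(2π·0.0122·29.1) = 0.4483 m·K/W
ΣR = 0.7578 m·K/W
ΔT = Q'·ΣR = 91.4 × 0.7578 = 69.26 K
Heat flows outward, so T_out = T_in − ΔT = 94 − 69.26 = 24.7 °C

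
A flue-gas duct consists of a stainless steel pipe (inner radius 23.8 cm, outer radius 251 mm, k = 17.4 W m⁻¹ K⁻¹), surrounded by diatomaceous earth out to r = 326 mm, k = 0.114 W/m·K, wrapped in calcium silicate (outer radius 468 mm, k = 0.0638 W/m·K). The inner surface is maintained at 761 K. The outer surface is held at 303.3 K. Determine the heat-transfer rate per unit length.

Resistance network (inner→outer):
  R'_stainless steel = ln(0.251/0.238)/(2πk) = 0.05318/(2π·17.4) = 4.864×10^-4 m·K/W
  R'_diatomaceous earth = ln(0.326/0.251)/(2πk) = 0.2614/(2π·0.114) = 0.3650 m·K/W
  R'_calcium silicate = ln(0.468/0.326)/(2πk) = 0.3616/(2π·0.0638) = 0.9020 m·K/W
ΣR = 4.864×10^-4 + 0.3650 + 0.9020 = 1.267 m·K/W
Q' = ΔT/ΣR = (761 K − 303.3 K)/1.267 = 361 W/m

Q' = 361 W/m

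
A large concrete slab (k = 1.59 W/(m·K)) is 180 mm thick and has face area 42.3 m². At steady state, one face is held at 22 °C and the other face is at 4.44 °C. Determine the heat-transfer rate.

Q = kA·ΔT/L = 1.59 × 42.3 × |22 °C − 4.44 °C| / 0.180 = 6560 W

Q = 6.56 kW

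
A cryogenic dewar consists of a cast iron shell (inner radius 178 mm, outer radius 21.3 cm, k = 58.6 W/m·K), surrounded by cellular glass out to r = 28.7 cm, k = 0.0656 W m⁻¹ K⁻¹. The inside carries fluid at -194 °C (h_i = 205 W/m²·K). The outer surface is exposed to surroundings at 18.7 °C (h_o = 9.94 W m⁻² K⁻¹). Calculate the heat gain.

Q = 135 W

Series thermal resistances, inner to outer:
  R_conv,in = 1/(4πr²h) = 1/(4π·0.178²·205) = 0.01225 K/W
  R_cast iron = (1/0.178 − 1/0.213)/(4πk) = 0.9231/(4π·58.6) = 0.001254 K/W
  R_cellular glass = (1/0.213 − 1/0.287)/(4πk) = 1.211/(4π·0.0656) = 1.468 K/W
  R_conv,out = 1/(4πr²h) = 1/(4π·0.287²·9.94) = 0.09719 K/W
ΣR = 0.01225 + 0.001254 + 1.468 + 0.09719 = 1.579 K/W
Q = ΔT/ΣR = (-194 °C − 18.7 °C)/1.579 = -135 W
(Negative Q ⇒ heat flows inward; heat gain = 135 W.)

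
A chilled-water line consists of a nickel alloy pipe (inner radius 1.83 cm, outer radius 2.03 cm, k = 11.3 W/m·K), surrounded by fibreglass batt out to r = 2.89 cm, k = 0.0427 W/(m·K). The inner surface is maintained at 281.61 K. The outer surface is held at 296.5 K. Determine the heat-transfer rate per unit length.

Series thermal resistances, inner to outer:
  R'_nickel alloy = ln(0.0203/0.0183)/(2πk) = 0.1037/(2π·11.3) = 0.001461 m·K/W
  R'_fibreglass batt = ln(0.0289/0.0203)/(2πk) = 0.3532/(2π·0.0427) = 1.317 m·K/W
ΣR = 0.001461 + 1.317 = 1.318 m·K/W
Q' = ΔT/ΣR = (281.61 K − 296.5 K)/1.318 = -11.3 W/m
(Negative Q' ⇒ heat flows inward; heat gain = 11.3 W/m.)

Q' = 11.3 W/m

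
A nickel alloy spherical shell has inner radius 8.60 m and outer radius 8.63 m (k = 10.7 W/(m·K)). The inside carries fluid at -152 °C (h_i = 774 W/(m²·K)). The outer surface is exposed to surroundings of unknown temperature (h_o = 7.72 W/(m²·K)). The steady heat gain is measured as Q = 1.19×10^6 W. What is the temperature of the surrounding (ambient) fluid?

T_out = 17.9 °C

Series resistances:
  R_conv,in = 1/(4πr²h) = 1/(4π·8.60²·774) = 1.390×10^-6 K/W
  R_nickel alloy = (1/8.60 − 1/8.63)/(4πk) = 4.042×10^-4/(4π·10.7) = 3.006×10^-6 K/W
  R_conv,out = 1/(4πr²h) = 1/(4π·8.63²·7.72) = 1.384×10^-4 K/W
ΣR = 1.428×10^-4 K/W
ΔT = Q·ΣR = 1.19×10^6 × 1.428×10^-4 = 169.9 K
Heat flows inward, so T_out = T_in + ΔT = -152 + 169.9 = 17.9 °C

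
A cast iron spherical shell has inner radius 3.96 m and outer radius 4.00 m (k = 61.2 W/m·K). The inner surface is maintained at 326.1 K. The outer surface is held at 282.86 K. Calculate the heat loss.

Q = 13200 kW

Q = 4πk·ΔT/(1/r₁ − 1/r₂) = 4π × 61.2 × 43.24 / (1/3.96 − 1/4.00) = 1.32×10^7 W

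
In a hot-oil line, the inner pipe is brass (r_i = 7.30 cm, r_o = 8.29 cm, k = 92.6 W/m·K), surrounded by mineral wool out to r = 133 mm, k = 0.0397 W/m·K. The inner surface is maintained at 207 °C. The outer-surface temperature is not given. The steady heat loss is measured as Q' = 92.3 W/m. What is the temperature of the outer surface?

Series resistances:
  R'_brass = ln(0.0829/0.0730)/(2πk) = 0.1272/(2π·92.6) = 2.186×10^-4 m·K/W
  R'_mineral wool = ln(0.133/0.0829)/(2πk) = 0.4727/(2π·0.0397) = 1.895 m·K/W
ΣR = 1.895 m·K/W
ΔT = Q'·ΣR = 92.3 × 1.895 = 174.9 K
Heat flows outward, so T_out = T_in − ΔT = 207 − 174.9 = 32.1 °C

T_out = 32.1 °C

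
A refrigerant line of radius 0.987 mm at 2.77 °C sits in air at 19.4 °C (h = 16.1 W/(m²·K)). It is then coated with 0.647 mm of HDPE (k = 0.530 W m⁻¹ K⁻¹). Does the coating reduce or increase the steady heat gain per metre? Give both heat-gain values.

Critical radius for a cylinder: r_cr = k/h = 0.0329 m = 3.29 cm.
Outer radius after coating: r₂ = 9.87×10^-4 + 6.47×10^-4 = 0.001634 m.
Since r₁ < r_cr and r₂ ≤ r_cr, the coating moves toward the maximum at r_cr — heat gain rises.
Bare: R = 1/(2πr₁h) = 10.02 m·K/W; Q = 16.63/10.02 = 1.66 W/m.
Coated: R = R_cond + R_conv = 6.201 m·K/W; Q = 16.63/6.201 = 2.68 W/m.

increases: 1.66 → 2.68 W/m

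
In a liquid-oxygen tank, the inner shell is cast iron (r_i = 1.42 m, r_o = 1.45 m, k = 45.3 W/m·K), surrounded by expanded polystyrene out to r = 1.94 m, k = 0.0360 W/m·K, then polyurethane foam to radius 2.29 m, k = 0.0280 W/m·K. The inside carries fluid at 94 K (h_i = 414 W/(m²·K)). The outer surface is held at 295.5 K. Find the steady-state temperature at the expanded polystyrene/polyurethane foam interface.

Resistance network (inner→outer):
  R_conv,in = 1/(4πr²h) = 1/(4π·1.42²·414) = 9.533×10^-5 K/W
  R_cast iron = (1/1.42 − 1/1.45)/(4πk) = 0.01457/(4π·45.3) = 2.560×10^-5 K/W
  R_expanded polystyrene = (1/1.45 − 1/1.94)/(4πk) = 0.1742/(4π·0.0360) = 0.3850 K/W
  R_polyurethane foam = (1/1.94 − 1/2.29)/(4πk) = 0.07878/(4π·0.0280) = 0.2239 K/W
ΣR = 9.533×10^-5 + 2.560×10^-5 + 0.3850 + 0.2239 = 0.6090 K/W
Q = ΔT/ΣR = (94 K − 295.5 K)/0.6090 = -330.9 W
From the inner boundary to the expanded polystyrene/polyurethane foam interface, ΣR_partial = 0.3851 K/W.
T_interface = T_in − Q·ΣR_partial = 94 K − (-330.9)(0.3851) = 221.4 K

T = 221.4 K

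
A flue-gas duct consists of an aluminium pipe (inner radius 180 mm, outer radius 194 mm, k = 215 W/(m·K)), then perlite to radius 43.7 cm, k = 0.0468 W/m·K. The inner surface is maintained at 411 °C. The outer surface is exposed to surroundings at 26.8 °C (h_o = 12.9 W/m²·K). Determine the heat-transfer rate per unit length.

Q' = 138 W/m

Resistance network (inner→outer):
  R'_aluminium = ln(0.194/0.180)/(2πk) = 0.07490/(2π·215) = 5.545×10^-5 m·K/W
  R'_perlite = ln(0.437/0.194)/(2πk) = 0.8121/(2π·0.0468) = 2.762 m·K/W
  R'_conv,out = 1/(2πr h) = 1/(2π·0.437·12.9) = 0.02823 m·K/W
ΣR = 5.545×10^-5 + 2.762 + 0.02823 = 2.790 m·K/W
Q' = ΔT/ΣR = (411 °C − 26.8 °C)/2.790 = 138 W/m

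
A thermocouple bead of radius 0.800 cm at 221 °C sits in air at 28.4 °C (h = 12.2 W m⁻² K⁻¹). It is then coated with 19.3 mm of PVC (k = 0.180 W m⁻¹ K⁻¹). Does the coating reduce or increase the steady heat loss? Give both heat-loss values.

Critical radius for a sphere: r_cr = 2k/h = 0.0295 m = 2.95 cm.
Outer radius after coating: r₂ = 0.00800 + 0.0193 = 0.02730 m.
Since r₁ < r_cr and r₂ ≤ r_cr, the coating moves toward the maximum at r_cr — heat loss rises.
Bare: R = 1/(4πr₁²h) = 101.9 K/W; Q = 192.6/101.9 = 1.89 W.
Coated: R = R_cond + R_conv = 47.82 K/W; Q = 192.6/47.82 = 4.03 W.

increases: 1.89 → 4.03 W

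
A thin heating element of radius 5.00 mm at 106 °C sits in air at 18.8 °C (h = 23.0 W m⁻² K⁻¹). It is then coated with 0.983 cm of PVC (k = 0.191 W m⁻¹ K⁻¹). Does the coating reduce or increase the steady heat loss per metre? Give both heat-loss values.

Critical radius for a cylinder: r_cr = k/h = 0.00830 m = 0.830 cm.
Outer radius after coating: r₂ = 0.00500 + 0.00983 = 0.01483 m.
r₁ < r_cr < r₂: heat loss rises to a maximum at r_cr then falls. Whether the coating helps depends on whether Q(r₂) has dropped back below Q(r₁).
Bare: R = 1/(2πr₁h) = 1.384 m·K/W; Q = 87.2/1.384 = 63.0 W/m.
Coated: R = R_cond + R_conv = 1.373 m·K/W; Q = 87.2/1.373 = 63.5 W/m.

increases: 63.0 → 63.5 W/m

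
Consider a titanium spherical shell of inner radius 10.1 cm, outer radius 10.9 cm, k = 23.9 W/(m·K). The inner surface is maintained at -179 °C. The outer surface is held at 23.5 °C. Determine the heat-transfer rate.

Q = 83.7 kW

Q = 4πk·ΔT/(1/r₁ − 1/r₂) = 4π × 23.9 × 202.5 / (1/0.101 − 1/0.109) = 83700 W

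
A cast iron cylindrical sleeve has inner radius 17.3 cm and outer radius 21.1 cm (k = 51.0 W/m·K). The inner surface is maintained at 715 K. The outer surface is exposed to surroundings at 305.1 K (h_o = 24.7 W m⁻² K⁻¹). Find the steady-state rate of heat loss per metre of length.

Q' = 13200 W/m

Resistance network (inner→outer):
  R'_cast iron = ln(0.211/0.173)/(2πk) = 0.1986/(2π·51.0) = 6.197×10^-4 m·K/W
  R'_conv,out = 1/(2πr h) = 1/(2π·0.211·24.7) = 0.03054 m·K/W
ΣR = 6.197×10^-4 + 0.03054 = 0.03116 m·K/W
Q' = ΔT/ΣR = (715 K − 305.1 K)/0.03116 = 13200 W/m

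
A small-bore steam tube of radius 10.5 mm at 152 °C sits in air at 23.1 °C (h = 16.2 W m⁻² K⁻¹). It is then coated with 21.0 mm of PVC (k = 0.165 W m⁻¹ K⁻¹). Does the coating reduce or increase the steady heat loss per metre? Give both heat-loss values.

reduces: 138 → 94.0 W/m

Critical radius for a cylinder: r_cr = k/h = 0.0102 m = 1.02 cm.
Outer radius after coating: r₂ = 0.0105 + 0.0210 = 0.0315 m.
Since r₁ ≥ r_cr, any added insulation reduces the heat loss.
Bare: R = 1/(2πr₁h) = 0.9357 m·K/W; Q = 128.9/0.9357 = 138 W/m.
Coated: R = R_cond + R_conv = 1.372 m·K/W; Q = 128.9/1.372 = 94.0 W/m.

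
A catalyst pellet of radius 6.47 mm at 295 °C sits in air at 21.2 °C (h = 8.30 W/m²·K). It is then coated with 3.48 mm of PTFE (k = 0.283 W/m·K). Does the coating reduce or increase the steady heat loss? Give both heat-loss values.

increases: 1.20 → 2.44 W

Critical radius for a sphere: r_cr = 2k/h = 0.0682 m = 6.82 cm.
Outer radius after coating: r₂ = 0.00647 + 0.00348 = 0.00995 m.
Since r₁ < r_cr and r₂ ≤ r_cr, the coating moves toward the maximum at r_cr — heat loss rises.
Bare: R = 1/(4πr₁²h) = 229.0 K/W; Q = 273.8/229.0 = 1.20 W.
Coated: R = R_cond + R_conv = 112.0 K/W; Q = 273.8/112.0 = 2.44 W.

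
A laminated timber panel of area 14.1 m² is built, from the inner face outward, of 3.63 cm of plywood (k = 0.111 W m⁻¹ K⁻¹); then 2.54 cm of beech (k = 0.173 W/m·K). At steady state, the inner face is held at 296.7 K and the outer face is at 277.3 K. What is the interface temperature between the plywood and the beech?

T = 283.3 K

Resistance network (inner→outer):
  R_plywood = L/(kA) = 0.0363/(0.111·14.1) = 0.02319 K/W
  R_beech = L/(kA) = 0.0254/(0.173·14.1) = 0.01041 K/W
ΣR = 0.02319 + 0.01041 = 0.03360 K/W
Q = ΔT/ΣR = (296.7 K − 277.3 K)/0.03360 = 577.4 W
From the inner boundary to the plywood/beech interface, ΣR_partial = 0.02319 K/W.
T_interface = T_in − Q·ΣR_partial = 296.7 K − (577.4)(0.02319) = 283.3 K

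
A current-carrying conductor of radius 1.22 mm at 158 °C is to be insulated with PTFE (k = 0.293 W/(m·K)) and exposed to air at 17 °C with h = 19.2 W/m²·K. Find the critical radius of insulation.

For a cylinder, r_cr = k_ins/h = 0.293/19.2 = 0.0153 m = 1.53 cm

r_cr = 1.53 cm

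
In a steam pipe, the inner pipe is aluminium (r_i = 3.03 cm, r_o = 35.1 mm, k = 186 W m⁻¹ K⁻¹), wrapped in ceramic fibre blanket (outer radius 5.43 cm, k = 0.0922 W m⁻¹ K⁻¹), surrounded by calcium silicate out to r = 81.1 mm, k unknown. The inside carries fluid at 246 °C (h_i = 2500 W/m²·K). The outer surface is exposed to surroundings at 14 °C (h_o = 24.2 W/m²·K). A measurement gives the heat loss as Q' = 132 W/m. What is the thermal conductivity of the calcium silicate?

ΣR = ΔT/Q' = |246 − 14|/132 = 1.758 m·K/W
Known resistances:
  R'_conv,in = 1/(2πr h) = 1/(2π·0.0303·2500) = 0.002101 m·K/W
  R'_aluminium = ln(0.0351/0.0303)/(2πk) = 0.1471/(2π·186) = 1.258×10^-4 m·K/W
  R'_ceramic fibre blanket = ln(0.0543/0.0351)/(2πk) = 0.4363/(2π·0.0922) = 0.7532 m·K/W
  R'_conv,out = 1/(2πr h) = 1/(2π·0.0811·24.2) = 0.08109 m·K/W
R_calcium silicate = ΣR − ΣR_known = 1.758 − 0.8365 = 0.9215 m·K/W
ln(r₂/r₁)/(2πk) = 0.9215 ⇒ k = 0.4012/(2π·0.9215) = 0.0693 W/m·K

k = 0.0693 W/m·K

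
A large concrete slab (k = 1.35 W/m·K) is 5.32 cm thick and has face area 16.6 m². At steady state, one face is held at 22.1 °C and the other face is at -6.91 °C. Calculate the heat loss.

Q = 12.2 kW

Q = kA·ΔT/L = 1.35 × 16.6 × |22.1 °C − -6.91 °C| / 0.0532 = 12200 W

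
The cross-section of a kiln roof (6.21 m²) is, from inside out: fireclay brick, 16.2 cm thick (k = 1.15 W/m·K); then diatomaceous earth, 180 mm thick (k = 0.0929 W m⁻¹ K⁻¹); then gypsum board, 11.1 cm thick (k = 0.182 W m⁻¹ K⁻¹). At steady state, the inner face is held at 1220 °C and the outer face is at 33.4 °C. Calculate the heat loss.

Q = 2.74 kW

Series thermal resistances, inner to outer:
  R_fireclay brick = L/(kA) = 0.162/(1.15·6.21) = 0.02268 K/W
  R_diatomaceous earth = L/(kA) = 0.180/(0.0929·6.21) = 0.3120 K/W
  R_gypsum board = L/(kA) = 0.111/(0.182·6.21) = 0.09821 K/W
ΣR = 0.02268 + 0.3120 + 0.09821 = 0.4329 K/W
Q = ΔT/ΣR = (1220 °C − 33.4 °C)/0.4329 = 2740 W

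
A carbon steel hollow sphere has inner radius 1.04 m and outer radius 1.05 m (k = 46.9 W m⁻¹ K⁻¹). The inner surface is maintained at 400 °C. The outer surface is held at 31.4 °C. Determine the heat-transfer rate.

Q = 2.37×10^7 W

Q = 4πk·ΔT/(1/r₁ − 1/r₂) = 4π × 46.9 × 368.6 / (1/1.04 − 1/1.05) = 2.37×10^7 W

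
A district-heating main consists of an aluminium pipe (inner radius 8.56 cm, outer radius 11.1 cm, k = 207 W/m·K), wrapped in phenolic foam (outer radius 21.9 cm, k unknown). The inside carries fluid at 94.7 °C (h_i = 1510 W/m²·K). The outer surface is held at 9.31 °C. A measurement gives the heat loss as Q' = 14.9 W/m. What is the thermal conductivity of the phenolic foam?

k = 0.0189 W/m·K

ΣR = ΔT/Q' = |94.7 − 9.31|/14.9 = 5.731 m·K/W
Known resistances:
  R'_conv,in = 1/(2πr h) = 1/(2π·0.0856·1510) = 0.001231 m·K/W
  R'_aluminium = ln(0.111/0.0856)/(2πk) = 0.2598/(2π·207) = 1.998×10^-4 m·K/W
R_phenolic foam = ΣR − ΣR_known = 5.731 − 0.001431 = 5.730 m·K/W
ln(r₂/r₁)/(2πk) = 5.730 ⇒ k = 0.6795/(2π·5.730) = 0.0189 W/m·K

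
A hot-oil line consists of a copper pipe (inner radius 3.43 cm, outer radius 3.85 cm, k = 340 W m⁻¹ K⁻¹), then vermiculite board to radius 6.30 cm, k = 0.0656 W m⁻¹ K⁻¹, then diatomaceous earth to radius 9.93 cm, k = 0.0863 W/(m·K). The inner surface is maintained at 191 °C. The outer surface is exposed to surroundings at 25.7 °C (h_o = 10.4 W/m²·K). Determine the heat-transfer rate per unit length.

Q' = 75.5 W/m

Series thermal resistances, inner to outer:
  R'_copper = ln(0.0385/0.0343)/(2πk) = 0.1155/(2π·340) = 5.407×10^-5 m·K/W
  R'_vermiculite board = ln(0.0630/0.0385)/(2πk) = 0.4925/(2π·0.0656) = 1.195 m·K/W
  R'_diatomaceous earth = ln(0.0993/0.0630)/(2πk) = 0.4550/(2π·0.0863) = 0.8391 m·K/W
  R'_conv,out = 1/(2πr h) = 1/(2π·0.0993·10.4) = 0.1541 m·K/W
ΣR = 5.407×10^-5 + 1.195 + 0.8391 + 0.1541 = 2.188 m·K/W
Q' = ΔT/ΣR = (191 °C − 25.7 °C)/2.188 = 75.5 W/m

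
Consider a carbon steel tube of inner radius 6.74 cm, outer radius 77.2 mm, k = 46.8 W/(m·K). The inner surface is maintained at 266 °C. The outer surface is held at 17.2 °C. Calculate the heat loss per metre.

Q' = 2πk·ΔT/ln(r₂/r₁) = 2π × 46.8 × 248.8 / ln(0.0772/0.0674) = 5.39×10^5 W/m

Q' = 5.39×10^5 W/m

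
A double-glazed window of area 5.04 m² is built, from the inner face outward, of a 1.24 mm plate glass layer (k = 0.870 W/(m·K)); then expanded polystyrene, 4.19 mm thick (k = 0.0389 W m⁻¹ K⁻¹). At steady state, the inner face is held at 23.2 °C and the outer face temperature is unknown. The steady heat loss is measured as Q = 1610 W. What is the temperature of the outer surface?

Series resistances:
  R_plate glass = L/(kA) = 0.00124/(0.870·5.04) = 2.828×10^-4 K/W
  R_expanded polystyrene = L/(kA) = 0.00419/(0.0389·5.04) = 0.02137 K/W
ΣR = 0.02165 K/W
ΔT = Q·ΣR = 1610 × 0.02165 = 34.86 K
Heat flows outward, so T_out = T_in − ΔT = 23.2 − 34.86 = -11.7 °C

T_out = -11.7 °C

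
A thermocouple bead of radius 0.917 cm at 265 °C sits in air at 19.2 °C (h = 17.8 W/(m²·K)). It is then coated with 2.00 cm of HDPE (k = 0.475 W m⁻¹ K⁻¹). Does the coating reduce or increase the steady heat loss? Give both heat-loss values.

Critical radius for a sphere: r_cr = 2k/h = 0.0534 m = 5.34 cm.
Outer radius after coating: r₂ = 0.00917 + 0.0200 = 0.02917 m.
Since r₁ < r_cr and r₂ ≤ r_cr, the coating moves toward the maximum at r_cr — heat loss rises.
Bare: R = 1/(4πr₁²h) = 53.17 K/W; Q = 245.8/53.17 = 4.62 W.
Coated: R = R_cond + R_conv = 17.78 K/W; Q = 245.8/17.78 = 13.8 W.

increases: 4.62 → 13.8 W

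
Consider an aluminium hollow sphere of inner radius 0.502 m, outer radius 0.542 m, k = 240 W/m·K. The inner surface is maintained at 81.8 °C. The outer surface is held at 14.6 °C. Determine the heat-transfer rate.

Q = 4πk·ΔT/(1/r₁ − 1/r₂) = 4π × 240 × 67.2 / (1/0.502 − 1/0.542) = 1.38×10^6 W

Q = 1380 kW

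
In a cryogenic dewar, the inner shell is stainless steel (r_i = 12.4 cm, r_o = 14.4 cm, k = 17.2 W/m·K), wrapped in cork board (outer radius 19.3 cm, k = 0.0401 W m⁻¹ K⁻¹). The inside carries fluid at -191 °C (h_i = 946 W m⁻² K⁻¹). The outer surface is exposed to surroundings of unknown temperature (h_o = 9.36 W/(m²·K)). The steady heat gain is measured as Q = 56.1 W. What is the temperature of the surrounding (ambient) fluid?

Sum the resistances:
  R_conv,in = 1/(4πr²h) = 1/(4π·0.124²·946) = 0.005471 K/W
  R_stainless steel = (1/0.124 − 1/0.144)/(4πk) = 1.120/(4π·17.2) = 0.005182 K/W
  R_cork board = (1/0.144 − 1/0.193)/(4πk) = 1.763/(4π·0.0401) = 3.499 K/W
  R_conv,out = 1/(4πr²h) = 1/(4π·0.193²·9.36) = 0.2282 K/W
ΣR = 3.738 K/W
ΔT = Q·ΣR = 56.1 × 3.738 = 209.7 K
Heat flows inward, so T_out = T_in + ΔT = -191 + 209.7 = 18.7 °C

T_out = 18.7 °C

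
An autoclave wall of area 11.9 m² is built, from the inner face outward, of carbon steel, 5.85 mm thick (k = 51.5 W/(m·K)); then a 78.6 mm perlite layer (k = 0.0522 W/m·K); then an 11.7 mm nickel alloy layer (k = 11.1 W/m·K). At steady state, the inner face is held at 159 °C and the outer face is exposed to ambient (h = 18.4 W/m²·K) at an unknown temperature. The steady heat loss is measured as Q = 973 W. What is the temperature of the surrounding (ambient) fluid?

Sum the resistances:
  R_carbon steel = L/(kA) = 0.00585/(51.5·11.9) = 9.546×10^-6 K/W
  R_perlite = L/(kA) = 0.0786/(0.0522·11.9) = 0.1265 K/W
  R_nickel alloy = L/(kA) = 0.0117/(11.1·11.9) = 8.858×10^-5 K/W
  R_conv,out = 1/(hA) = 1/(18.4·11.9) = 0.004567 K/W
ΣR = 0.1312 K/W
ΔT = Q·ΣR = 973 × 0.1312 = 127.7 K
Heat flows outward, so T_out = T_in − ΔT = 159 − 127.7 = 31.3 °C

T_out = 31.3 °C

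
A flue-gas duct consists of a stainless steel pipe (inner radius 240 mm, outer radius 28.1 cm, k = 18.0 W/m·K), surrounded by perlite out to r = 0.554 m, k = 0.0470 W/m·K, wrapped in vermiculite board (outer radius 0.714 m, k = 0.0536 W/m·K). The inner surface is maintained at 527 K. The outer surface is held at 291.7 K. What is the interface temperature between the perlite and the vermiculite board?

Resistance network (inner→outer):
  R'_stainless steel = ln(0.281/0.240)/(2πk) = 0.1577/(2π·18.0) = 0.001395 m·K/W
  R'_perlite = ln(0.554/0.281)/(2πk) = 0.6788/(2π·0.0470) = 2.299 m·K/W
  R'_vermiculite board = ln(0.714/0.554)/(2πk) = 0.2537/(2π·0.0536) = 0.7534 m·K/W
ΣR = 0.001395 + 2.299 + 0.7534 = 3.054 m·K/W
Q' = ΔT/ΣR = (527 K − 291.7 K)/3.054 = 77.05 W/m
From the inner boundary to the perlite/vermiculite board interface, ΣR_partial = 2.300 m·K/W.
T_interface = T_in − Q'·ΣR_partial = 527 K − (77.05)(2.300) = 349.8 K

T = 349.8 K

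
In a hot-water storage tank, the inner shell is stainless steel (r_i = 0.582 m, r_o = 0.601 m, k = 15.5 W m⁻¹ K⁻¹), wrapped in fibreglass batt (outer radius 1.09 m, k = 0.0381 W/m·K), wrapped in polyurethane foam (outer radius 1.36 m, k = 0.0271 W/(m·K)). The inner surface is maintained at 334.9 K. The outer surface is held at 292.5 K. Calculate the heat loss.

Treat each layer as a resistance in series:
  R_stainless steel = (1/0.582 − 1/0.601)/(4πk) = 0.05432/(4π·15.5) = 2.789×10^-4 K/W
  R_fibreglass batt = (1/0.601 − 1/1.09)/(4πk) = 0.7465/(4π·0.0381) = 1.559 K/W
  R_polyurethane foam = (1/1.09 − 1/1.36)/(4πk) = 0.1821/(4π·0.0271) = 0.5348 K/W
ΣR = 2.789×10^-4 + 1.559 + 0.5348 = 2.094 K/W
Q = ΔT/ΣR = (334.9 K − 292.5 K)/2.094 = 20.2 W

Q = 20.2 W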